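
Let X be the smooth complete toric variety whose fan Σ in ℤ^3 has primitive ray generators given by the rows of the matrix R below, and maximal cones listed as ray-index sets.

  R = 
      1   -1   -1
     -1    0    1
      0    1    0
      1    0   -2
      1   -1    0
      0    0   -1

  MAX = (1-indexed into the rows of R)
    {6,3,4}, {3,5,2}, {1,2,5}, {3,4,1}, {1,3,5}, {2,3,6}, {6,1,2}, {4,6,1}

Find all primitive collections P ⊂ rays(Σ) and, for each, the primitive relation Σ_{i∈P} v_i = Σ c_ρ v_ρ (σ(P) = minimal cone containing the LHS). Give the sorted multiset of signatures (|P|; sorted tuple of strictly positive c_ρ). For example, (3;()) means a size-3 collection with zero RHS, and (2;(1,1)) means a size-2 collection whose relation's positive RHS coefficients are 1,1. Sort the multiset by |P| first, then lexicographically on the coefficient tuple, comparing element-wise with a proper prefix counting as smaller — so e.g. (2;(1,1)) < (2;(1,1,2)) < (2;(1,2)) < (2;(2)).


5 minimal non-faces of Δ(Σ) (on 6 rays):

  P={2,4}:  v_{2} + v_{4} = v_{6} ; sig = (2;(1))
  P={5,6}:  v_{5} + v_{6} = v_{1} ; sig = (2;(1))
  P={4,5}:  v_{4} + v_{5} = 2·v_{1} + v_{3} ; sig = (2;(1,2))
  P={1,2,3}:  v_{1} + v_{2} + v_{3} = 0 ; sig = (3;())
  P={1,3,6}:  v_{1} + v_{3} + v_{6} = v_{4} ; sig = (3;(1))

Sorted signature multiset PRS(X):
    |P|=2: 3 collections, coeffs (1), (1), (1,2)
    |P|=3: 2 collections, coeffs (), (1)


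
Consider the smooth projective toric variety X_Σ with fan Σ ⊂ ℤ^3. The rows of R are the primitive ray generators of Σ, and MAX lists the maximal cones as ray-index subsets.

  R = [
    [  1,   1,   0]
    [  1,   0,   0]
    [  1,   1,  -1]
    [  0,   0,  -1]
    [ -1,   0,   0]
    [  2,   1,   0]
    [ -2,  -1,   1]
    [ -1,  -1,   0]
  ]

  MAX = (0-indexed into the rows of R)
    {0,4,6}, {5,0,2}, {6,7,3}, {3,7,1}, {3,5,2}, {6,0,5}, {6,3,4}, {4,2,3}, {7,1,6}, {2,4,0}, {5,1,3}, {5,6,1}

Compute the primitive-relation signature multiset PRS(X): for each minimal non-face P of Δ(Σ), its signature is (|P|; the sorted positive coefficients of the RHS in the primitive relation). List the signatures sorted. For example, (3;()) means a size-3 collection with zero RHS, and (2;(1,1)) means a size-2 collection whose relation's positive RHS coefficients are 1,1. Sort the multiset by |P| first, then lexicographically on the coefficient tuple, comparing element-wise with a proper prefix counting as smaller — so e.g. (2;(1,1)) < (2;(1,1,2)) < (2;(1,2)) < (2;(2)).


The 12 primitive collections of Σ (r=8, n=3):

  • {0,7}:  v_{0} + v_{7} = 0  so sig = (2;())
  • {1,4}:  v_{1} + v_{4} = 0  so sig = (2;())
  • {0,1}:  v_{0} + v_{1} = v_{5}  so sig = (2;(1))
  • {0,3}:  v_{0} + v_{3} = v_{2}  so sig = (2;(1))
  • {2,6}:  v_{2} + v_{6} = v_{4}  so sig = (2;(1))
  • {2,7}:  v_{2} + v_{7} = v_{3}  so sig = (2;(1))
  • {4,5}:  v_{4} + v_{5} = v_{0}  so sig = (2;(1))
  • {5,7}:  v_{5} + v_{7} = v_{1}  so sig = (2;(1))
  • {1,2}:  v_{1} + v_{2} = v_{3} + v_{5}  so sig = (2;(1,1))
  • {4,7}:  v_{4} + v_{7} = v_{3} + v_{6}  so sig = (2;(1,1))
  • {3,5,6}:  v_{3} + v_{5} + v_{6} = 0  so sig = (3;())
  • {1,3,6}:  v_{1} + v_{3} + v_{6} = v_{7}  so sig = (3;(1))

Sorted signature multiset PRS(X):
    (2;())
    (2;())
    (2;(1))
    (2;(1))
    (2;(1))
    (2;(1))
    (2;(1))
    (2;(1))
    (2;(1,1))
    (2;(1,1))
    (3;())
    (3;(1))


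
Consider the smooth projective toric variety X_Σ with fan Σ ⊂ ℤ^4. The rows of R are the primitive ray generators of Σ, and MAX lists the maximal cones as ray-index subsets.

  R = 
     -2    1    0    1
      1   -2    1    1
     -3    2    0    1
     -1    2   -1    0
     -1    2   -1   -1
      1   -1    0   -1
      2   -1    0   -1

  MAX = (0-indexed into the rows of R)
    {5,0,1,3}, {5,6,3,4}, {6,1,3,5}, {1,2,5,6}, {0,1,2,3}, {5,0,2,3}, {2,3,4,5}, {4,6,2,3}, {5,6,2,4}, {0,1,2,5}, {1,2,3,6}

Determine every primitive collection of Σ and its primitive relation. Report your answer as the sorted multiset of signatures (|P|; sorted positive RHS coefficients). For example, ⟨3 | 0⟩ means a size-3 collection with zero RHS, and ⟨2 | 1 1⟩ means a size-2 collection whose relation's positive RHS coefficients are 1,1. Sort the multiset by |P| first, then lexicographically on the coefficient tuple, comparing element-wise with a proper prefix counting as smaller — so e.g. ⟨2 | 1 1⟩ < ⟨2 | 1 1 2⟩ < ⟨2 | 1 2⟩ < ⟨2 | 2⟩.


|primitive collections| = 5. Relations:

  P = {0,6}:  v_{0} + v_{6} = 0  so sig = ⟨2 | 0⟩
  P = {1,4}:  v_{1} + v_{4} = 0  so sig = ⟨2 | 0⟩
  P = {0,4}:  v_{0} + v_{4} = v_{2} + v_{3} + v_{5}  so sig = ⟨2 | 1 1 1⟩
  P = {1,2,3,5}:  v_{1} + v_{2} + v_{3} + v_{5} = v_{0}  so sig = ⟨4 | 1⟩
  P = {2,3,5,6}:  v_{2} + v_{3} + v_{5} + v_{6} = v_{4}  so sig = ⟨4 | 1⟩

so the primitive-relation signature multiset is
    ⟨2 | 0⟩
    ⟨2 | 0⟩
    ⟨2 | 1 1 1⟩
    ⟨4 | 1⟩
    ⟨4 | 1⟩


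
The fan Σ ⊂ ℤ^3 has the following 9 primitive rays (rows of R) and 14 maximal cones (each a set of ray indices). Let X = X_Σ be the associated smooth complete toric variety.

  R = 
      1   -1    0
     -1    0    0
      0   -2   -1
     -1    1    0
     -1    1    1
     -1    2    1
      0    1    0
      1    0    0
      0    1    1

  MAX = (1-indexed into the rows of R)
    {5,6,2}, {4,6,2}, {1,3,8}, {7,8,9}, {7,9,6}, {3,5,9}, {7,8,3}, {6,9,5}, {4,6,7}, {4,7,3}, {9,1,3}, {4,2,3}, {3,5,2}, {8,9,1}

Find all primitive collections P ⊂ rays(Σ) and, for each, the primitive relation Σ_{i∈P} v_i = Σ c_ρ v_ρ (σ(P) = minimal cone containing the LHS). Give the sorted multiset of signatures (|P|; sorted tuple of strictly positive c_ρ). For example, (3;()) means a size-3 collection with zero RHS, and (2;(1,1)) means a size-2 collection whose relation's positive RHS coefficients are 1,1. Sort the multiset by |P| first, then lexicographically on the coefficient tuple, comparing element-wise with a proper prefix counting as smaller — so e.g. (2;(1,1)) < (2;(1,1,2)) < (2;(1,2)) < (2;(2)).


17 minimal non-faces of Δ(Σ) (on 9 rays):

  P = {1,4}:  v_{1} + v_{4} = 0 — sig = (2;())
  P = {2,8}:  v_{2} + v_{8} = 0 — sig = (2;())
  P = {1,6}:  v_{1} + v_{6} = v_{9} — sig = (2;(1))
  P = {1,7}:  v_{1} + v_{7} = v_{8} — sig = (2;(1))
  P = {2,7}:  v_{2} + v_{7} = v_{4} — sig = (2;(1))
  P = {2,9}:  v_{2} + v_{9} = v_{5} — sig = (2;(1))
  P = {3,6}:  v_{3} + v_{6} = v_{2} — sig = (2;(1))
  P = {4,8}:  v_{4} + v_{8} = v_{7} — sig = (2;(1))
  P = {4,9}:  v_{4} + v_{9} = v_{6} — sig = (2;(1))
  P = {5,7}:  v_{5} + v_{7} = v_{6} — sig = (2;(1))
  P = {5,8}:  v_{5} + v_{8} = v_{9} — sig = (2;(1))
  P = {1,2}:  v_{1} + v_{2} = v_{3} + v_{9} — sig = (2;(1,1))
  P = {4,5}:  v_{4} + v_{5} = v_{2} + v_{6} — sig = (2;(1,1))
  P = {6,8}:  v_{6} + v_{8} = v_{7} + v_{9} — sig = (2;(1,1))
  P = {1,5}:  v_{1} + v_{5} = v_{3} + 2·v_{9} — sig = (2;(1,2))
  P = {3,7,9}:  v_{3} + v_{7} + v_{9} = 0 — sig = (3;())
  P = {3,8,9}:  v_{3} + v_{8} + v_{9} = v_{1} — sig = (3;(1))

so the primitive-relation signature multiset is
    (2;())
    (2;())
    (2;(1))
    (2;(1))
    (2;(1))
    (2;(1))
    (2;(1))
    (2;(1))
    (2;(1))
    (2;(1))
    (2;(1))
    (2;(1,1))
    (2;(1,1))
    (2;(1,1))
    (2;(1,2))
    (3;())
    (3;(1))


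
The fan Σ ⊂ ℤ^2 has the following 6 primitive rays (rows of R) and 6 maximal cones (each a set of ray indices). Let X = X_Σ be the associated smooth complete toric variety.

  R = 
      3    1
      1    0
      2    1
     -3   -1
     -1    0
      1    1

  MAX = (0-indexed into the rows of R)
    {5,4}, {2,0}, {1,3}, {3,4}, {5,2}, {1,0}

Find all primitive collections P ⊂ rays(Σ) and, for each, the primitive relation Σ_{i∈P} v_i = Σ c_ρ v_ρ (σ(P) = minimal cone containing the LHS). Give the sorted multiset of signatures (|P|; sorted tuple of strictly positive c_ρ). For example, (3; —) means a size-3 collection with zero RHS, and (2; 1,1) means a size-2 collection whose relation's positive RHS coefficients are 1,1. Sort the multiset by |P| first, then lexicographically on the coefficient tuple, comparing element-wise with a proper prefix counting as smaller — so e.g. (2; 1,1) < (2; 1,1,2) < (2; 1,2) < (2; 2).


Σ has 9 primitive collections:

  P={0,3}:  v_{0} + v_{3} = 0  so sig = (2; —)
  P={1,4}:  v_{1} + v_{4} = 0  so sig = (2; —)
  P={0,4}:  v_{0} + v_{4} = v_{2}  so sig = (2; 1)
  P={1,2}:  v_{1} + v_{2} = v_{0}  so sig = (2; 1)
  P={1,5}:  v_{1} + v_{5} = v_{2}  so sig = (2; 1)
  P={2,3}:  v_{2} + v_{3} = v_{4}  so sig = (2; 1)
  P={2,4}:  v_{2} + v_{4} = v_{5}  so sig = (2; 1)
  P={0,5}:  v_{0} + v_{5} = 2·v_{2}  so sig = (2; 2)
  P={3,5}:  v_{3} + v_{5} = 2·v_{4}  so sig = (2; 2)

so the primitive-relation signature multiset is
[(2; —), (2; —), (2; 1), (2; 1), (2; 1), (2; 1), (2; 1), (2; 2), (2; 2)]


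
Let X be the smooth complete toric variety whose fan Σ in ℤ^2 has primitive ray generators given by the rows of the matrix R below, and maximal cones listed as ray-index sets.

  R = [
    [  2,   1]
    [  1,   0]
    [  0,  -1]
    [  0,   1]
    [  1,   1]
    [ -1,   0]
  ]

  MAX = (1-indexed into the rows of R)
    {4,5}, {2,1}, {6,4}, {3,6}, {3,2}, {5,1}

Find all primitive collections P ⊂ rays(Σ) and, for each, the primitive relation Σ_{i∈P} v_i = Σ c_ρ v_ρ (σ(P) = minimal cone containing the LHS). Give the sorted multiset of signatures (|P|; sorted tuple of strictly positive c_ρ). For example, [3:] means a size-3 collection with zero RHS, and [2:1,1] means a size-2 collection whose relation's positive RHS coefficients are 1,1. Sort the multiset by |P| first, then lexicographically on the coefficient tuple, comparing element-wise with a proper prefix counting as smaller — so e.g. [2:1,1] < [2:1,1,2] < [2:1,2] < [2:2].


The 9 primitive collections of Σ (r=6, n=2):

  P={2,6}:  v_{2} + v_{6} = 0  so sig = [2:]
  P={3,4}:  v_{3} + v_{4} = 0  so sig = [2:]
  P={1,6}:  v_{1} + v_{6} = v_{5}  so sig = [2:1]
  P={2,4}:  v_{2} + v_{4} = v_{5}  so sig = [2:1]
  P={2,5}:  v_{2} + v_{5} = v_{1}  so sig = [2:1]
  P={3,5}:  v_{3} + v_{5} = v_{2}  so sig = [2:1]
  P={5,6}:  v_{5} + v_{6} = v_{4}  so sig = [2:1]
  P={1,3}:  v_{1} + v_{3} = 2·v_{2}  so sig = [2:2]
  P={1,4}:  v_{1} + v_{4} = 2·v_{5}  so sig = [2:2]

Signatures (|P|; sorted positive RHS coefficients), sorted:
[[2:], [2:], [2:1], [2:1], [2:1], [2:1], [2:1], [2:2], [2:2]]


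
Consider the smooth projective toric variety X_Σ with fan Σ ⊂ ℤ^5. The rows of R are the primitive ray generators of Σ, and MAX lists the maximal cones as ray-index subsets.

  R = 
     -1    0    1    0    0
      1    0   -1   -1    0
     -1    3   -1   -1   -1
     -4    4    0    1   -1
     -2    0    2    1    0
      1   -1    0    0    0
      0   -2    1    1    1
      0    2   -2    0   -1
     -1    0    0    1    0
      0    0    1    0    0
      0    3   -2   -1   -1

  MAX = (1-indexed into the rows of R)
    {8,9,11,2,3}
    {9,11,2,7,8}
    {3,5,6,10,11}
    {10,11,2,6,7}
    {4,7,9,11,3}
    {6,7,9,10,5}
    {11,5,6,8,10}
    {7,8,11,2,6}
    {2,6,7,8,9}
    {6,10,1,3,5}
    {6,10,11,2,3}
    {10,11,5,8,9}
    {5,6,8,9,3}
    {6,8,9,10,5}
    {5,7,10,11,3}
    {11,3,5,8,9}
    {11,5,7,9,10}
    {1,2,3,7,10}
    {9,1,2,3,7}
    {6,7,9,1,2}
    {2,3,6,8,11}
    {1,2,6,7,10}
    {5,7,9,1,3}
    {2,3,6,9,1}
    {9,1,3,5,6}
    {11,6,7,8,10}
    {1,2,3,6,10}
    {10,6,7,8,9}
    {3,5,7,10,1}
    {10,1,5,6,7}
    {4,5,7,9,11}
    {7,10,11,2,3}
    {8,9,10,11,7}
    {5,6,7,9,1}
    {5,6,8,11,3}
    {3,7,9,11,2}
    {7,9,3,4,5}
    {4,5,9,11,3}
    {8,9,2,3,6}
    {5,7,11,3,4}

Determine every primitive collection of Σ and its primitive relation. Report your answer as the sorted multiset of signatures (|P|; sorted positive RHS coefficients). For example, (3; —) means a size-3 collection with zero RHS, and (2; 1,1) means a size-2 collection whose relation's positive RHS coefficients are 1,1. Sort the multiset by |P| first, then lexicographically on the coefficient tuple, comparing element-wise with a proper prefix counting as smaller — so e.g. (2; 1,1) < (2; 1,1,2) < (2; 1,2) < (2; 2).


|primitive collections| = 19. Relations:

  {1,11}:  v_{1} + v_{11} = v_{3}  ⇒ sig = (2; 1)
  {2,5}:  v_{2} + v_{5} = v_{1}  ⇒ sig = (2; 1)
  {1,8}:  v_{1} + v_{8} = v_{3} + v_{6} + v_{9}  ⇒ sig = (2; 1,1,1)
  {4,6}:  v_{4} + v_{6} = v_{5} + v_{9} + v_{11}  ⇒ sig = (2; 1,1,1)
  {1,4}:  v_{1} + v_{4} = 2·v_{3} + v_{5} + v_{7} + v_{9}  ⇒ sig = (2; 1,1,1,2)
  {2,4}:  v_{2} + v_{4} = 2·v_{3} + v_{7} + v_{9}  ⇒ sig = (2; 1,1,2)
  {4,8}:  v_{4} + v_{8} = v_{5} + 2·v_{9} + 2·v_{11}  ⇒ sig = (2; 1,2,2)
  {4,10}:  v_{4} + v_{10} = 2·v_{5} + v_{7} + 2·v_{11}  ⇒ sig = (2; 1,2,2)
  {2,9,10}:  v_{2} + v_{9} + v_{10} = 0  ⇒ sig = (3; —)
  {3,6,7}:  v_{3} + v_{6} + v_{7} = 0  ⇒ sig = (3; —)
  {1,9,10}:  v_{1} + v_{9} + v_{10} = v_{5}  ⇒ sig = (3; 1)
  {6,9,11}:  v_{6} + v_{9} + v_{11} = v_{8}  ⇒ sig = (3; 1)
  {2,8,10}:  v_{2} + v_{8} + v_{10} = v_{6} + v_{11}  ⇒ sig = (3; 1,1)
  {3,7,8}:  v_{3} + v_{7} + v_{8} = v_{9} + v_{11}  ⇒ sig = (3; 1,1)
  {3,9,10}:  v_{3} + v_{9} + v_{10} = v_{5} + v_{11}  ⇒ sig = (3; 1,1)
  {3,8,10}:  v_{3} + v_{8} + v_{10} = v_{5} + v_{6} + 2·v_{11}  ⇒ sig = (3; 1,1,2)
  {5,7,8}:  v_{5} + v_{7} + v_{8} = 2·v_{9} + v_{10}  ⇒ sig = (3; 1,2)
  {5,6,7,11}:  v_{5} + v_{6} + v_{7} + v_{11} = v_{9} + v_{10}  ⇒ sig = (4; 1,1)
  {3,5,7,9,11}:  v_{3} + v_{5} + v_{7} + v_{9} + v_{11} = v_{4}  ⇒ sig = (5; 1)

Sorted signature multiset PRS(X):
[(2; 1), (2; 1), (2; 1,1,1), (2; 1,1,1), (2; 1,1,1,2), (2; 1,1,2), (2; 1,2,2), (2; 1,2,2), (3; —), (3; —), (3; 1), (3; 1), (3; 1,1), (3; 1,1), (3; 1,1), (3; 1,1,2), (3; 1,2), (4; 1,1), (5; 1)]


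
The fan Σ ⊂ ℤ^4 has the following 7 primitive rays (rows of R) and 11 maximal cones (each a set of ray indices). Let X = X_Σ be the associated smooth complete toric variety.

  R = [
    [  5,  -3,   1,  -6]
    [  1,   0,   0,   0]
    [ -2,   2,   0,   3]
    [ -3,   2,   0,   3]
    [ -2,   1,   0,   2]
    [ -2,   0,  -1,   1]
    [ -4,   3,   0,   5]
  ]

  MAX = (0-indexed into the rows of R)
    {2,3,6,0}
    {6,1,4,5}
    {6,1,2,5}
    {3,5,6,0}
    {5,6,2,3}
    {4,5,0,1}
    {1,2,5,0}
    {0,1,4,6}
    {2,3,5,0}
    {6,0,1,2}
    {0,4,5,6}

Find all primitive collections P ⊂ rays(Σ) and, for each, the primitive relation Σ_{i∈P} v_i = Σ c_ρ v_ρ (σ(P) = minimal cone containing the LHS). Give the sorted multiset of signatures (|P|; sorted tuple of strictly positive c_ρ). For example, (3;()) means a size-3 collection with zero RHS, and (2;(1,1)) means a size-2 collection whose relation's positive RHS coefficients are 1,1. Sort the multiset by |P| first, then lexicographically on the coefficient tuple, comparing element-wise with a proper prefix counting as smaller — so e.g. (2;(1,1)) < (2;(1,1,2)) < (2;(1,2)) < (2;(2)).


Primitive collections (5):

  P = {1,3}:  v_{1} + v_{3} = v_{2}  ⟹  sig = (2;(1))
  P = {2,4}:  v_{2} + v_{4} = v_{6}  ⟹  sig = (2;(1))
  P = {3,4}:  v_{3} + v_{4} = v_{0} + v_{5} + 2·v_{6}  ⟹  sig = (2;(1,1,2))
  P = {0,1,5,6}:  v_{0} + v_{1} + v_{5} + v_{6} = 0  ⟹  sig = (4;())
  P = {0,2,5,6}:  v_{0} + v_{2} + v_{5} + v_{6} = v_{3}  ⟹  sig = (4;(1))

Hence PRS(X_Σ) =
    |P|=2: 3 collections, coeffs (1), (1), (1,1,2)
    |P|=4: 2 collections, coeffs (), (1)


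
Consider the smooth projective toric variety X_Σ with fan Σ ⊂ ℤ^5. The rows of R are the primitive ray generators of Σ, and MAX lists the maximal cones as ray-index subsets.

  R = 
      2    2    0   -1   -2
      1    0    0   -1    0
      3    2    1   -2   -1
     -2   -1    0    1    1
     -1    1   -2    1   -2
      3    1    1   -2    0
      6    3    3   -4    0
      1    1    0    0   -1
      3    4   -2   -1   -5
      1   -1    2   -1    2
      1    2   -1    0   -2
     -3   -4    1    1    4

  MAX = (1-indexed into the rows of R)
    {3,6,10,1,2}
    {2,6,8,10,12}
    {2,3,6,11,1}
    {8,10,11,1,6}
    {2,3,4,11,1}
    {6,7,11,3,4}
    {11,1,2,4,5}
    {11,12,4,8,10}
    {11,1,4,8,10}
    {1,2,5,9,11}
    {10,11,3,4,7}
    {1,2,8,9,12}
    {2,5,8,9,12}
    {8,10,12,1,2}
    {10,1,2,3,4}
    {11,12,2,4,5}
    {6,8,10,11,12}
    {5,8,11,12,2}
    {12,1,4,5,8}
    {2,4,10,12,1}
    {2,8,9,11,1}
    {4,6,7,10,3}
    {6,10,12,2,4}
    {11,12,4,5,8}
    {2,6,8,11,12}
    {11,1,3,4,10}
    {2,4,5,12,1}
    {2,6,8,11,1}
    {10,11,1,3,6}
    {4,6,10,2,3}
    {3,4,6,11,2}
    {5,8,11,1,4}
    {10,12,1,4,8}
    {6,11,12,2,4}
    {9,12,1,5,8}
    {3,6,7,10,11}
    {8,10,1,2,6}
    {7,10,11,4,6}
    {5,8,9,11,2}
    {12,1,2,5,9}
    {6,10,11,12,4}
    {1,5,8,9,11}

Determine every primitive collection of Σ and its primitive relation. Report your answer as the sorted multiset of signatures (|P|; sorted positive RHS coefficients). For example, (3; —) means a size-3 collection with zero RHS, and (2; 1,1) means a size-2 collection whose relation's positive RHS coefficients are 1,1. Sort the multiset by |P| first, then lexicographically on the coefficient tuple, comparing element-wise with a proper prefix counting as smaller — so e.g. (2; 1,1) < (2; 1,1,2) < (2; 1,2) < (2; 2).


Primitive collections (24):

  • {5,10}:  v_{5} + v_{10} = 0  ⟹  sig = (2; —)
  • {4,9}:  v_{4} + v_{9} = v_{1} + v_{5}  ⟹  sig = (2; 1,1)
  • {5,6}:  v_{5} + v_{6} = v_{2} + v_{11}  ⟹  sig = (2; 1,1)
  • {3,8}:  v_{3} + v_{8} = v_{1} + v_{10} + v_{11}  ⟹  sig = (2; 1,1,1)
  • {3,12}:  v_{3} + v_{12} = v_{2} + v_{4} + v_{10}  ⟹  sig = (2; 1,1,1)
  • {9,10}:  v_{9} + v_{10} = v_{1} + v_{2} + v_{8}  ⟹  sig = (2; 1,1,1)
  • {3,5}:  v_{3} + v_{5} = v_{1} + v_{2} + v_{4} + v_{11}  ⟹  sig = (2; 1,1,1,1)
  • {5,7}:  v_{5} + v_{7} = v_{3} + v_{4} + v_{6} + v_{11}  ⟹  sig = (2; 1,1,1,1)
  • {7,9}:  v_{7} + v_{9} = v_{1} + v_{3} + v_{6} + v_{11}  ⟹  sig = (2; 1,1,1,1)
  • {6,9}:  v_{6} + v_{9} = v_{1} + 2·v_{2} + v_{8} + v_{11}  ⟹  sig = (2; 1,1,1,2)
  • {1,7}:  v_{1} + v_{7} = 2·v_{3} + v_{10} + v_{11}  ⟹  sig = (2; 1,1,2)
  • {2,7}:  v_{2} + v_{7} = v_{3} + v_{4} + 2·v_{6}  ⟹  sig = (2; 1,1,2)
  • {3,9}:  v_{3} + v_{9} = 2·v_{1} + v_{2} + v_{11}  ⟹  sig = (2; 1,1,2)
  • {7,8}:  v_{7} + v_{8} = v_{3} + 2·v_{10} + 2·v_{11}  ⟹  sig = (2; 1,2,2)
  • {7,12}:  v_{7} + v_{12} = 2·v_{4} + 2·v_{6} + v_{10}  ⟹  sig = (2; 1,2,2)
  • {1,11,12}:  v_{1} + v_{11} + v_{12} = 0  ⟹  sig = (3; —)
  • {2,4,8}:  v_{2} + v_{4} + v_{8} = 0  ⟹  sig = (3; —)
  • {1,4,6}:  v_{1} + v_{4} + v_{6} = v_{3}  ⟹  sig = (3; 1)
  • {2,10,11}:  v_{2} + v_{10} + v_{11} = v_{6}  ⟹  sig = (3; 1)
  • {1,6,12}:  v_{1} + v_{6} + v_{12} = v_{2} + v_{10}  ⟹  sig = (3; 1,1)
  • {4,6,8}:  v_{4} + v_{6} + v_{8} = v_{10} + v_{11}  ⟹  sig = (3; 1,1)
  • {9,11,12}:  v_{9} + v_{11} + v_{12} = v_{2} + v_{5} + v_{8}  ⟹  sig = (3; 1,1,1)
  • {1,2,5,8}:  v_{1} + v_{2} + v_{5} + v_{8} = v_{9}  ⟹  sig = (4; 1)
  • {3,4,6,10,11}:  v_{3} + v_{4} + v_{6} + v_{10} + v_{11} = v_{7}  ⟹  sig = (5; 1)

Sorted signature multiset PRS(X):
    |P|=2: 15 collections, coeffs (), (1,1), (1,1), (1,1,1), (1,1,1), (1,1,1), (1,1,1,1), (1,1,1,1), (1,1,1,1), (1,1,1,2), (1,1,2), (1,1,2), (1,1,2), (1,2,2), (1,2,2)
    |P|=3: 7 collections, coeffs (), (), (1), (1), (1,1), (1,1), (1,1,1)
    |P|=4: 1 collection, coeffs (1)
    |P|=5: 1 collection, coeffs (1)


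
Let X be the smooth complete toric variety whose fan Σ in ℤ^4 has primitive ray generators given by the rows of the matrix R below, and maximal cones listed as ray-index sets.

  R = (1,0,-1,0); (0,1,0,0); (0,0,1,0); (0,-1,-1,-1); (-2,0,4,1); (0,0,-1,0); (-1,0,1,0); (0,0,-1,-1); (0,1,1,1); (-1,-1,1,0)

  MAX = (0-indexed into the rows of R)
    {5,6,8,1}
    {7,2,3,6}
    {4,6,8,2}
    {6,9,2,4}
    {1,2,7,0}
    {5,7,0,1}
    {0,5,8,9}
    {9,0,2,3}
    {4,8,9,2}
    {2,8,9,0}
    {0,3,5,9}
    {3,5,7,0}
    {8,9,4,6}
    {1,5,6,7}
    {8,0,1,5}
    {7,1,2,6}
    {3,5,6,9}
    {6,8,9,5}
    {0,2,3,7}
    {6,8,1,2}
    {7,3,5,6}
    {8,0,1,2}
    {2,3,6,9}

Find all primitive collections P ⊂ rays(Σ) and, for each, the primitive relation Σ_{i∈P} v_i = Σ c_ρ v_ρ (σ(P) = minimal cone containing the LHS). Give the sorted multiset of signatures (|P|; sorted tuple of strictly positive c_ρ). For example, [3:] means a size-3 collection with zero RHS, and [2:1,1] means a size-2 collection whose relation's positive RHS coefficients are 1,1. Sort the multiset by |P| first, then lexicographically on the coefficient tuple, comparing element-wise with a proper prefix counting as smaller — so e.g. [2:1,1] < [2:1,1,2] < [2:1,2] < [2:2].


The 13 primitive collections of Σ (r=10, n=4):

  P = {0,6}:  v_{0} + v_{6} = 0 ; sig = [2:]
  P = {2,5}:  v_{2} + v_{5} = 0 ; sig = [2:]
  P = {3,8}:  v_{3} + v_{8} = 0 ; sig = [2:]
  P = {1,3}:  v_{1} + v_{3} = v_{7} ; sig = [2:1]
  P = {1,9}:  v_{1} + v_{9} = v_{6} ; sig = [2:1]
  P = {7,8}:  v_{7} + v_{8} = v_{1} ; sig = [2:1]
  P = {7,9}:  v_{7} + v_{9} = v_{3} + v_{6} ; sig = [2:1,1]
  P = {0,4}:  v_{0} + v_{4} = v_{2} + v_{8} + v_{9} ; sig = [2:1,1,1]
  P = {3,4}:  v_{3} + v_{4} = v_{2} + v_{6} + v_{9} ; sig = [2:1,1,1]
  P = {4,5}:  v_{4} + v_{5} = v_{6} + v_{8} + v_{9} ; sig = [2:1,1,1]
  P = {1,4}:  v_{1} + v_{4} = v_{2} + 2·v_{6} + v_{8} ; sig = [2:1,1,2]
  P = {4,7}:  v_{4} + v_{7} = v_{2} + 2·v_{6} ; sig = [2:1,2]
  P = {2,6,8,9}:  v_{2} + v_{6} + v_{8} + v_{9} = v_{4} ; sig = [4:1]

so the primitive-relation signature multiset is
{ [2:] ×3,  [2:1] ×3,  [2:1,1],  [2:1,1,1] ×3,  [2:1,1,2],  [2:1,2],  [4:1] }


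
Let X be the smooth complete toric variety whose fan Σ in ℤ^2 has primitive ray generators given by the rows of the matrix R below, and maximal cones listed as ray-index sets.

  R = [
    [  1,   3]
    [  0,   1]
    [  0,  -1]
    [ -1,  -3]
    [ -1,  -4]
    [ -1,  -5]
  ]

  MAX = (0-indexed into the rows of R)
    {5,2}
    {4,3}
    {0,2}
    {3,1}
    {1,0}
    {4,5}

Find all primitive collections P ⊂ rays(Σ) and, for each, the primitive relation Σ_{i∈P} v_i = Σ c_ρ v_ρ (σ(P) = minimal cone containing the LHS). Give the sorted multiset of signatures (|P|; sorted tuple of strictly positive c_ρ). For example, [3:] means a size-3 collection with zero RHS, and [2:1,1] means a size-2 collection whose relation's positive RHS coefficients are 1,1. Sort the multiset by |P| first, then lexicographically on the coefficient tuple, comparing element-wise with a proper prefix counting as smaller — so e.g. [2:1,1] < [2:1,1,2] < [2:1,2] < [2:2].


Minimal non-faces — 9 found among 6 rays, 6 max cones:

  P = {0,3}:  v_{0} + v_{3} = 0 ; sig = [2:]
  P = {1,2}:  v_{1} + v_{2} = 0 ; sig = [2:]
  P = {0,4}:  v_{0} + v_{4} = v_{2} ; sig = [2:1]
  P = {1,4}:  v_{1} + v_{4} = v_{3} ; sig = [2:1]
  P = {1,5}:  v_{1} + v_{5} = v_{4} ; sig = [2:1]
  P = {2,3}:  v_{2} + v_{3} = v_{4} ; sig = [2:1]
  P = {2,4}:  v_{2} + v_{4} = v_{5} ; sig = [2:1]
  P = {0,5}:  v_{0} + v_{5} = 2·v_{2} ; sig = [2:2]
  P = {3,5}:  v_{3} + v_{5} = 2·v_{4} ; sig = [2:2]

Signatures (|P|; sorted positive RHS coefficients), sorted:
{ [2:] ×2,  [2:1] ×5,  [2:2] ×2 }


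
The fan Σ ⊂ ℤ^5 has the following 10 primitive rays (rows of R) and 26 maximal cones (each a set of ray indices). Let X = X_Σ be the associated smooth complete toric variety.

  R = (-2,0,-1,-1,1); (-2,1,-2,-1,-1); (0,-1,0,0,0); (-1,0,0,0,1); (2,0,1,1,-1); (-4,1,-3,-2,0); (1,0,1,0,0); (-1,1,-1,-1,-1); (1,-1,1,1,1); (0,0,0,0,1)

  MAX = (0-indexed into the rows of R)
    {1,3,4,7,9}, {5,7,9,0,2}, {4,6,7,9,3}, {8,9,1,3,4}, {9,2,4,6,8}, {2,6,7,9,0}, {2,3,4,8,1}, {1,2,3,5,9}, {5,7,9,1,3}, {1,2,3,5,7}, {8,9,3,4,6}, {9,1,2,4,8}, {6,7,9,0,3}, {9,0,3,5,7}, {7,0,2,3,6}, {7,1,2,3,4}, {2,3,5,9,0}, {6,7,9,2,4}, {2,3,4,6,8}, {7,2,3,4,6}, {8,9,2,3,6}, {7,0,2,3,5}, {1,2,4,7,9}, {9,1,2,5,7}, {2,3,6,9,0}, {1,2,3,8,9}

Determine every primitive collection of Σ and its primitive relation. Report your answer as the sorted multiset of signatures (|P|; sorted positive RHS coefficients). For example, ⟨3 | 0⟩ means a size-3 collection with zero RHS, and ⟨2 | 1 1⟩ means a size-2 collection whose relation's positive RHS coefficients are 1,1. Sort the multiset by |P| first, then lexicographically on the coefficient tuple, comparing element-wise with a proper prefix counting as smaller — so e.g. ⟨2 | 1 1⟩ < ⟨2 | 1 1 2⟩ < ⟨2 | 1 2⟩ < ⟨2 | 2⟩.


Σ has 10 primitive collections:

  P = {0,4}:  v_{0} + v_{4} = 0  so sig = ⟨2 | 0⟩
  P = {7,8}:  v_{7} + v_{8} = 0  so sig = ⟨2 | 0⟩
  P = {0,1}:  v_{0} + v_{1} = v_{5}  so sig = ⟨2 | 1⟩
  P = {1,6}:  v_{1} + v_{6} = v_{7}  so sig = ⟨2 | 1⟩
  P = {4,5}:  v_{4} + v_{5} = v_{1}  so sig = ⟨2 | 1⟩
  P = {5,6}:  v_{5} + v_{6} = v_{0} + v_{7}  so sig = ⟨2 | 1 1⟩
  P = {0,8}:  v_{0} + v_{8} = v_{2} + v_{3} + v_{9}  so sig = ⟨2 | 1 1 1⟩
  P = {5,8}:  v_{5} + v_{8} = v_{1} + v_{2} + v_{3} + v_{9}  so sig = ⟨2 | 1 1 1 1⟩
  P = {2,3,4,9}:  v_{2} + v_{3} + v_{4} + v_{9} = v_{8}  so sig = ⟨4 | 1⟩
  P = {2,3,7,9}:  v_{2} + v_{3} + v_{7} + v_{9} = v_{0}  so sig = ⟨4 | 1⟩

so the primitive-relation signature multiset is
[⟨2 | 0⟩, ⟨2 | 0⟩, ⟨2 | 1⟩, ⟨2 | 1⟩, ⟨2 | 1⟩, ⟨2 | 1 1⟩, ⟨2 | 1 1 1⟩, ⟨2 | 1 1 1 1⟩, ⟨4 | 1⟩, ⟨4 | 1⟩]


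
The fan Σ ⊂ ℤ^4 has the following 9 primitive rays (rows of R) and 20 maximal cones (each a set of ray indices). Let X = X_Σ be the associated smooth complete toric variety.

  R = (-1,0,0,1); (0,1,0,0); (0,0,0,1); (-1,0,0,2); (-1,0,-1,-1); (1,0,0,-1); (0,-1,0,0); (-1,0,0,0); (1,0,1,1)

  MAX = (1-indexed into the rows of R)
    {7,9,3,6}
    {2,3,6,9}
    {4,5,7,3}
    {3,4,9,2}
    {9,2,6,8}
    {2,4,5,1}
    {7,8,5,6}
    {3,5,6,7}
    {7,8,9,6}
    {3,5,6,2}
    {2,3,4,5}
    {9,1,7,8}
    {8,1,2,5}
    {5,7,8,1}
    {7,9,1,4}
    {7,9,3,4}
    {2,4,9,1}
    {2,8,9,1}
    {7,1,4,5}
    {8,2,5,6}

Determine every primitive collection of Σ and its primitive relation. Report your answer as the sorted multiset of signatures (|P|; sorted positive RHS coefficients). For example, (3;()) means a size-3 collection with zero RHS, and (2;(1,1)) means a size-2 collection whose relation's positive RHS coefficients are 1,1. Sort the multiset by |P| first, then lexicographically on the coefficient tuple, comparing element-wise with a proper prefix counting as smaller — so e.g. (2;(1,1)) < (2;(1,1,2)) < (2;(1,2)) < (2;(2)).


7 collections generate NE(X_Σ); each relation:

  {1,6}:  v_{1} + v_{6} = 0  ⟹  sig = (2;())
  {2,7}:  v_{2} + v_{7} = 0  ⟹  sig = (2;())
  {5,9}:  v_{5} + v_{9} = 0  ⟹  sig = (2;())
  {1,3}:  v_{1} + v_{3} = v_{4}  ⟹  sig = (2;(1))
  {3,8}:  v_{3} + v_{8} = v_{1}  ⟹  sig = (2;(1))
  {4,6}:  v_{4} + v_{6} = v_{3}  ⟹  sig = (2;(1))
  {4,8}:  v_{4} + v_{8} = 2·v_{1}  ⟹  sig = (2;(2))

so the primitive-relation signature multiset is
    (2;())
    (2;())
    (2;())
    (2;(1))
    (2;(1))
    (2;(1))
    (2;(2))


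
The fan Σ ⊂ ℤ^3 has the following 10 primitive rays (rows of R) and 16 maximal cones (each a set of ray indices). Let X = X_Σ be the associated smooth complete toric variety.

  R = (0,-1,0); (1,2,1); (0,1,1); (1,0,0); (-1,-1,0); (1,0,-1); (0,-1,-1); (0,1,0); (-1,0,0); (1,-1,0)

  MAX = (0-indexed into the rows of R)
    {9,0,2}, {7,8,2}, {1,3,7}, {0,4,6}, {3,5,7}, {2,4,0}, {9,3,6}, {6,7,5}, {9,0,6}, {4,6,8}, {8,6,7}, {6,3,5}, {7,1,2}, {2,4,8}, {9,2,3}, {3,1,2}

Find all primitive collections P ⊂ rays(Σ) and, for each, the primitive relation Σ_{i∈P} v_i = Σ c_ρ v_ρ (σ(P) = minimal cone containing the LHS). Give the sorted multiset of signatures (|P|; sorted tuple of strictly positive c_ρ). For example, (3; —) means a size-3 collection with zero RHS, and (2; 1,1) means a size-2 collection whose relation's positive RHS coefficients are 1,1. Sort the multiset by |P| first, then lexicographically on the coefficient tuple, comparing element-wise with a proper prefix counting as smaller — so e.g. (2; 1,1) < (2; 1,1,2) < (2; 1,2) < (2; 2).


|primitive collections| = 23. Relations:

  {0,7}:  v_{0} + v_{7} = 0 — sig = (2; —)
  {2,6}:  v_{2} + v_{6} = 0 — sig = (2; —)
  {3,8}:  v_{3} + v_{8} = 0 — sig = (2; —)
  {0,3}:  v_{0} + v_{3} = v_{9} — sig = (2; 1)
  {0,8}:  v_{0} + v_{8} = v_{4} — sig = (2; 1)
  {1,4}:  v_{1} + v_{4} = v_{2} — sig = (2; 1)
  {3,4}:  v_{3} + v_{4} = v_{0} — sig = (2; 1)
  {4,5}:  v_{4} + v_{5} = v_{6} — sig = (2; 1)
  {4,7}:  v_{4} + v_{7} = v_{8} — sig = (2; 1)
  {7,9}:  v_{7} + v_{9} = v_{3} — sig = (2; 1)
  {8,9}:  v_{8} + v_{9} = v_{0} — sig = (2; 1)
  {0,1}:  v_{0} + v_{1} = v_{2} + v_{3} — sig = (2; 1,1)
  {0,5}:  v_{0} + v_{5} = v_{3} + v_{6} — sig = (2; 1,1)
  {1,6}:  v_{1} + v_{6} = v_{3} + v_{7} — sig = (2; 1,1)
  {1,8}:  v_{1} + v_{8} = v_{2} + v_{7} — sig = (2; 1,1)
  {2,5}:  v_{2} + v_{5} = v_{3} + v_{7} — sig = (2; 1,1)
  {5,8}:  v_{5} + v_{8} = v_{6} + v_{7} — sig = (2; 1,1)
  {1,9}:  v_{1} + v_{9} = v_{2} + 2·v_{3} — sig = (2; 1,2)
  {5,9}:  v_{5} + v_{9} = 2·v_{3} + v_{6} — sig = (2; 1,2)
  {4,9}:  v_{4} + v_{9} = 2·v_{0} — sig = (2; 2)
  {1,5}:  v_{1} + v_{5} = 2·v_{3} + 2·v_{7} — sig = (2; 2,2)
  {2,3,7}:  v_{2} + v_{3} + v_{7} = v_{1} — sig = (3; 1)
  {3,6,7}:  v_{3} + v_{6} + v_{7} = v_{5} — sig = (3; 1)

Hence PRS(X_Σ) =
[(2; —), (2; —), (2; —), (2; 1), (2; 1), (2; 1), (2; 1), (2; 1), (2; 1), (2; 1), (2; 1), (2; 1,1), (2; 1,1), (2; 1,1), (2; 1,1), (2; 1,1), (2; 1,1), (2; 1,2), (2; 1,2), (2; 2), (2; 2,2), (3; 1), (3; 1)]


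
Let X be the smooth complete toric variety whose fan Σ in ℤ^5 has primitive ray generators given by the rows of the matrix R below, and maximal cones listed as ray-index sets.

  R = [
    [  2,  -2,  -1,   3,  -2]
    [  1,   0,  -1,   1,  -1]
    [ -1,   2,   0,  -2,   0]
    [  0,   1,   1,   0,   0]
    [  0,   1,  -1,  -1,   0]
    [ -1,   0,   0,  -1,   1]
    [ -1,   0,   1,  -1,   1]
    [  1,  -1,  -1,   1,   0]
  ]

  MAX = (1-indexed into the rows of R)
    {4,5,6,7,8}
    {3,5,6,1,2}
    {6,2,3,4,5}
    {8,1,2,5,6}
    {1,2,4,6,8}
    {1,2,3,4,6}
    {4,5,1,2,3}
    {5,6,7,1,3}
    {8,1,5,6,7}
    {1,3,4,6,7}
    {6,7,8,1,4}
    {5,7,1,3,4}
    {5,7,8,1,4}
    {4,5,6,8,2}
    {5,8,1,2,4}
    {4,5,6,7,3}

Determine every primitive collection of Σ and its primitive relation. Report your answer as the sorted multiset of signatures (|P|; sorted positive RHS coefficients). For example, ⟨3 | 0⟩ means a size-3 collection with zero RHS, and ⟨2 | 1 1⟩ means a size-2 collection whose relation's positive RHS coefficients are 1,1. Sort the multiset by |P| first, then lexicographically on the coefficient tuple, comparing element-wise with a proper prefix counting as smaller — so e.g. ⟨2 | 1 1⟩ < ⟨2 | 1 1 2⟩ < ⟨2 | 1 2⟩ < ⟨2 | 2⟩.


3 minimal non-faces of Δ(Σ) (on 8 rays):

  • {2,7}:  v_{2} + v_{7} = 0  so sig = ⟨2 | 0⟩
  • {3,8}:  v_{3} + v_{8} = v_{5}  so sig = ⟨2 | 1⟩
  • {1,4,5,6}:  v_{1} + v_{4} + v_{5} + v_{6} = v_{2}  so sig = ⟨4 | 1⟩

so the primitive-relation signature multiset is
[⟨2 | 0⟩, ⟨2 | 1⟩, ⟨4 | 1⟩]


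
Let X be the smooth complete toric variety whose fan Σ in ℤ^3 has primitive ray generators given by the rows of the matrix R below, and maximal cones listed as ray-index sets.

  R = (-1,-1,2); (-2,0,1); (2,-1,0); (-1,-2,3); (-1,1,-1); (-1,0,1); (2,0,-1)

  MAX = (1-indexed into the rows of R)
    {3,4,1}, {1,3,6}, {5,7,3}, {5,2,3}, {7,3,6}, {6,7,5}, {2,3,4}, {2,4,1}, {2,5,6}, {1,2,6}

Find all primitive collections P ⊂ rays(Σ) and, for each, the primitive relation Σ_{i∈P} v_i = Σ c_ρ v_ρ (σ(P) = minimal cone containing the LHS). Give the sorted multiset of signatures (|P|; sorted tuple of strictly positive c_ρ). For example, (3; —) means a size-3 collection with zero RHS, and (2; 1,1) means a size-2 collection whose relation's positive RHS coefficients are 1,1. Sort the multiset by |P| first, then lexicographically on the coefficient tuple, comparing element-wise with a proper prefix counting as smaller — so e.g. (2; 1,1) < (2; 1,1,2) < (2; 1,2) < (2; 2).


Δ(Σ) — 7 vertices, 9 min non-faces:

  {2,7}:  v_{2} + v_{7} = 0  →  sig = (2; —)
  {1,5}:  v_{1} + v_{5} = v_{2}  →  sig = (2; 1)
  {1,7}:  v_{1} + v_{7} = v_{3} + v_{6}  →  sig = (2; 1,1)
  {4,7}:  v_{4} + v_{7} = v_{1} + v_{3}  →  sig = (2; 1,1)
  {4,5}:  v_{4} + v_{5} = 2·v_{2} + v_{3}  →  sig = (2; 1,2)
  {4,6}:  v_{4} + v_{6} = 2·v_{1}  →  sig = (2; 2)
  {3,5,6}:  v_{3} + v_{5} + v_{6} = 0  →  sig = (3; —)
  {1,2,3}:  v_{1} + v_{2} + v_{3} = v_{4}  →  sig = (3; 1)
  {2,3,6}:  v_{2} + v_{3} + v_{6} = v_{1}  →  sig = (3; 1)

Signatures (|P|; sorted positive RHS coefficients), sorted:
    (2; —)
    (2; 1)
    (2; 1,1)
    (2; 1,1)
    (2; 1,2)
    (2; 2)
    (3; —)
    (3; 1)
    (3; 1)


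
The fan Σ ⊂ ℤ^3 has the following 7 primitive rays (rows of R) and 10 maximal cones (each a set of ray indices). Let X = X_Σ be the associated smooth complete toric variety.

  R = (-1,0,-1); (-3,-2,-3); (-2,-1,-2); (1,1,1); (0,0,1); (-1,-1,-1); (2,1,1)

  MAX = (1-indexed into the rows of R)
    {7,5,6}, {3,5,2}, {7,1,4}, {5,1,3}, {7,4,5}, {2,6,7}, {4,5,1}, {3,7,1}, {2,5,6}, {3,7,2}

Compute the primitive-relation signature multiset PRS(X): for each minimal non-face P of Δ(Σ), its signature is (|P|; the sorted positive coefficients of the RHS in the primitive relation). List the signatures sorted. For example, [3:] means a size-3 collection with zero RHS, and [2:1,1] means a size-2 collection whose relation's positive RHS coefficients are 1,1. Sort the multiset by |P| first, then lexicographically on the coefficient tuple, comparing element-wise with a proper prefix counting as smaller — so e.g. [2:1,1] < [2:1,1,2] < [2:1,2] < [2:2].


9 minimal non-faces of Δ(Σ) (on 7 rays):

  P = {4,6}:  v_{4} + v_{6} = 0  so sig = [2:]
  P = {1,6}:  v_{1} + v_{6} = v_{3}  so sig = [2:1]
  P = {2,4}:  v_{2} + v_{4} = v_{3}  so sig = [2:1]
  P = {3,4}:  v_{3} + v_{4} = v_{1}  so sig = [2:1]
  P = {3,6}:  v_{3} + v_{6} = v_{2}  so sig = [2:1]
  P = {1,2}:  v_{1} + v_{2} = 2·v_{3}  so sig = [2:2]
  P = {3,5,7}:  v_{3} + v_{5} + v_{7} = 0  so sig = [3:]
  P = {1,5,7}:  v_{1} + v_{5} + v_{7} = v_{4}  so sig = [3:1]
  P = {2,5,7}:  v_{2} + v_{5} + v_{7} = v_{6}  so sig = [3:1]

so the primitive-relation signature multiset is
    |P|=2: 6 collections, coeffs (), (1), (1), (1), (1), (2)
    |P|=3: 3 collections, coeffs (), (1), (1)


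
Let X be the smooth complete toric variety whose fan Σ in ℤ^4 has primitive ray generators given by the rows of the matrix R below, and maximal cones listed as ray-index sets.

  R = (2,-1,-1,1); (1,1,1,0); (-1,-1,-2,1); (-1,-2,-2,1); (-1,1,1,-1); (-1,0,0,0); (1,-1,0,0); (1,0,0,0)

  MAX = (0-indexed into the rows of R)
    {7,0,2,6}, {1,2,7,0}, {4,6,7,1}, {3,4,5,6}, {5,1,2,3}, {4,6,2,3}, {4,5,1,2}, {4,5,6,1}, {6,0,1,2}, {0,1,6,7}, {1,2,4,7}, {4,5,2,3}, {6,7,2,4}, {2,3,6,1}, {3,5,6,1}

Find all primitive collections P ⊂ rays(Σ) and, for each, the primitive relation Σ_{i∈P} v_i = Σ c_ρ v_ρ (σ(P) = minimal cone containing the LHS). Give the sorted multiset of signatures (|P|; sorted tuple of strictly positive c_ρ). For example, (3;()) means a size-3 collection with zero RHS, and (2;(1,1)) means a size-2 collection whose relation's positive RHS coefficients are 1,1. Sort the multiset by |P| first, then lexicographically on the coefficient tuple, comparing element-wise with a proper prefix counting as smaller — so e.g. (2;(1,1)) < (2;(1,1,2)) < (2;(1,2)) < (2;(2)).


Δ(Σ) — 8 vertices, 9 min non-faces:

  P = {5,7}:  v_{5} + v_{7} = 0  so sig = (2;())
  P = {0,4}:  v_{0} + v_{4} = v_{7}  so sig = (2;(1))
  P = {3,7}:  v_{3} + v_{7} = v_{2} + v_{6}  so sig = (2;(1,1))
  P = {0,5}:  v_{0} + v_{5} = v_{1} + v_{2} + v_{6}  so sig = (2;(1,1,1))
  P = {0,3}:  v_{0} + v_{3} = v_{1} + 2·v_{2} + 2·v_{6}  so sig = (2;(1,2,2))
  P = {1,3,4}:  v_{1} + v_{3} + v_{4} = v_{5}  so sig = (3;(1))
  P = {2,5,6}:  v_{2} + v_{5} + v_{6} = v_{3}  so sig = (3;(1))
  P = {1,2,4,6}:  v_{1} + v_{2} + v_{4} + v_{6} = 0  so sig = (4;())
  P = {1,2,6,7}:  v_{1} + v_{2} + v_{6} + v_{7} = v_{0}  so sig = (4;(1))

Hence PRS(X_Σ) =
    |P|=2: 5 collections, coeffs (), (1), (1,1), (1,1,1), (1,2,2)
    |P|=3: 2 collections, coeffs (1), (1)
    |P|=4: 2 collections, coeffs (), (1)


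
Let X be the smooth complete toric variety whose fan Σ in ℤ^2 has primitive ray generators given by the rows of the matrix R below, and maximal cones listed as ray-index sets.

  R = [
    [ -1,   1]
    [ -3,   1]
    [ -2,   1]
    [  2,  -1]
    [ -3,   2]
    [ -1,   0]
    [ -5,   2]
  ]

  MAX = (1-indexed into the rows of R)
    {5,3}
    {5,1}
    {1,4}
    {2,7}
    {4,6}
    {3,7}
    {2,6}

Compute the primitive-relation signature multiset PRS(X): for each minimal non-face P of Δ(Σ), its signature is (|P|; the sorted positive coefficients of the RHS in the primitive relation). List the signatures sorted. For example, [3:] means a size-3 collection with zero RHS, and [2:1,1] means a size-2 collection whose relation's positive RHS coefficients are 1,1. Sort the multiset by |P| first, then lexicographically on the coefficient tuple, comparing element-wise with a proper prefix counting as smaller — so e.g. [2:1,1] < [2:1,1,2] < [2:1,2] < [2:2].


The 14 primitive collections of Σ (r=7, n=2):

  P = {3,4}:  v_{3} + v_{4} = 0 ; sig = [2:]
  P = {1,3}:  v_{1} + v_{3} = v_{5} ; sig = [2:1]
  P = {1,6}:  v_{1} + v_{6} = v_{3} ; sig = [2:1]
  P = {2,3}:  v_{2} + v_{3} = v_{7} ; sig = [2:1]
  P = {2,4}:  v_{2} + v_{4} = v_{6} ; sig = [2:1]
  P = {3,6}:  v_{3} + v_{6} = v_{2} ; sig = [2:1]
  P = {4,5}:  v_{4} + v_{5} = v_{1} ; sig = [2:1]
  P = {4,7}:  v_{4} + v_{7} = v_{2} ; sig = [2:1]
  P = {1,2}:  v_{1} + v_{2} = 2·v_{3} ; sig = [2:2]
  P = {5,6}:  v_{5} + v_{6} = 2·v_{3} ; sig = [2:2]
  P = {6,7}:  v_{6} + v_{7} = 2·v_{2} ; sig = [2:2]
  P = {1,7}:  v_{1} + v_{7} = 3·v_{3} ; sig = [2:3]
  P = {2,5}:  v_{2} + v_{5} = 3·v_{3} ; sig = [2:3]
  P = {5,7}:  v_{5} + v_{7} = 4·v_{3} ; sig = [2:4]

Sorted signature multiset PRS(X):
    |P|=2: 14 collections, coeffs (), (1), (1), (1), (1), (1), (1), (1), (2), (2), (2), (3), (3), (4)


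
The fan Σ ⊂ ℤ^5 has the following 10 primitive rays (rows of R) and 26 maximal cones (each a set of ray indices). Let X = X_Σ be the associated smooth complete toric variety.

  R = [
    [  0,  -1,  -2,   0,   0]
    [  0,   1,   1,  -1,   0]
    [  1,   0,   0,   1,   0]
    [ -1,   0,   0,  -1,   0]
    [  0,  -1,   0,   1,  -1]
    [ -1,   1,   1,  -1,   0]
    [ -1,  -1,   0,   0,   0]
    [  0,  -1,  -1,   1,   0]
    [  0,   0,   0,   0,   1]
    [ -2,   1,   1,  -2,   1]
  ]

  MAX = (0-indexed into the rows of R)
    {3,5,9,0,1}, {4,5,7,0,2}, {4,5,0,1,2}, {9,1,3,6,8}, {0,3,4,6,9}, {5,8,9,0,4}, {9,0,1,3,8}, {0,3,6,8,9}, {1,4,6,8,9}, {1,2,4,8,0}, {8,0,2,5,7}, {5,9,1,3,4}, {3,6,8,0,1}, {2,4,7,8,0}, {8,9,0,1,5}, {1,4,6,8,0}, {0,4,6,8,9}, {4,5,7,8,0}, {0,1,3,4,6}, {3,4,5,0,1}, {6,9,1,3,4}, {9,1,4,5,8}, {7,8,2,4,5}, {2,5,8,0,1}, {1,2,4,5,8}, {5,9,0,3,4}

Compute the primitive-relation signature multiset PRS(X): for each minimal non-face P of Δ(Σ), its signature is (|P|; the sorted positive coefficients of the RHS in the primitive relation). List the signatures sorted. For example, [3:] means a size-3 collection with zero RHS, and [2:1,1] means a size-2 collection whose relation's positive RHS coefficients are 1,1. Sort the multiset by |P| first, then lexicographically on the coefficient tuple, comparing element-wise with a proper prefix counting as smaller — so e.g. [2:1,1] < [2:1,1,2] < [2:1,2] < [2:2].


Δ(Σ) — 10 vertices, 14 min non-faces:

  P = {1,7}:  v_{1} + v_{7} = 0  ⟹  sig = [2:]
  P = {2,3}:  v_{2} + v_{3} = 0  ⟹  sig = [2:]
  P = {2,6}:  v_{2} + v_{6} = v_{4} + v_{8}  ⟹  sig = [2:1,1]
  P = {2,9}:  v_{2} + v_{9} = v_{5} + v_{8}  ⟹  sig = [2:1,1]
  P = {5,6}:  v_{5} + v_{6} = v_{4} + v_{9}  ⟹  sig = [2:1,1]
  P = {3,7}:  v_{3} + v_{7} = v_{0} + v_{4} + v_{5} + v_{8}  ⟹  sig = [2:1,1,1,1]
  P = {6,7}:  v_{6} + v_{7} = v_{0} + 2·v_{4} + v_{5} + 2·v_{8}  ⟹  sig = [2:1,1,2,2]
  P = {7,9}:  v_{7} + v_{9} = v_{0} + v_{4} + 2·v_{5} + 2·v_{8}  ⟹  sig = [2:1,1,2,2]
  P = {3,4,8}:  v_{3} + v_{4} + v_{8} = v_{6}  ⟹  sig = [3:1]
  P = {3,5,8}:  v_{3} + v_{5} + v_{8} = v_{9}  ⟹  sig = [3:1]
  P = {0,1,6,9}:  v_{0} + v_{1} + v_{6} + v_{9} = 3·v_{3} + v_{8}  ⟹  sig = [4:1,3]
  P = {0,1,4,9}:  v_{0} + v_{1} + v_{4} + v_{9} = 2·v_{3}  ⟹  sig = [4:2]
  P = {0,1,4,5,8}:  v_{0} + v_{1} + v_{4} + v_{5} + v_{8} = v_{3}  ⟹  sig = [5:1]
  P = {0,2,4,5,8}:  v_{0} + v_{2} + v_{4} + v_{5} + v_{8} = v_{7}  ⟹  sig = [5:1]

Hence PRS(X_Σ) =
    [2:]
    [2:]
    [2:1,1]
    [2:1,1]
    [2:1,1]
    [2:1,1,1,1]
    [2:1,1,2,2]
    [2:1,1,2,2]
    [3:1]
    [3:1]
    [4:1,3]
    [4:2]
    [5:1]
    [5:1]
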